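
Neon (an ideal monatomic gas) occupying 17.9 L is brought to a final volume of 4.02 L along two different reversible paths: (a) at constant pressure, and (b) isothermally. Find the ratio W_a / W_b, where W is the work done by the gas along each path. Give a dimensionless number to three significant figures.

Path (a) isobaric: W = P₁(V₂ − V₁) → W_a/(P₁V₁) = -0.7754.
Path (b) isothermal: W = P₁V₁ ln(V₂/V₁) → W_b/(P₁V₁) = -1.494.
W_a / W_b = -0.7754 / -1.494 = 0.5192.

W_a / W_b ≈ 0.519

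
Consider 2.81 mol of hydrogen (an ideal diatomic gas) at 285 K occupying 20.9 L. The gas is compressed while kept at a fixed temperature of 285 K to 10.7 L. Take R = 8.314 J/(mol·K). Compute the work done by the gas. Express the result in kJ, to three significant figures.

W ≈ -4.46 kJ

Isothermal: W = nRT ln(V₂/V₁).
W = (2.81)(8.314)(285) × ln(10.7/20.9)
  = 6658 × -0.6695
W_by_gas = -4458 J.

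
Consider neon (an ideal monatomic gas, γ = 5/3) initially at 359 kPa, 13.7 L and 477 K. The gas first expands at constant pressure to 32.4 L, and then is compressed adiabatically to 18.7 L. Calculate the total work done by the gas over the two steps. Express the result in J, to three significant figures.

W_total ≈ -1010 J

Step 1 (isobaric): W = PΔV = (359 kPa)(32.4 − 13.7 L) = 6713 J.
After step 1: P = 359 kPa, V = 32.4 L, T = 1128 K.
Step 2 (adiabatic): W = (P₁V₁ − P₂V₂)/(γ−1) = (11632 − 16779)/0.667 = -7722 J.
W_total = 6713 − 7722 = -1008 J.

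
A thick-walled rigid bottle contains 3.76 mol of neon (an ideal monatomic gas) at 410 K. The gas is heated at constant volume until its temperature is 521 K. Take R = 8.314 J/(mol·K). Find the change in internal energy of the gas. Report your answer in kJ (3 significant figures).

Constant volume ⇒ W = 0, so Q = ΔU = nCᵥΔT with Cᵥ = 3R/2 = 12.47 J/(mol·K).
ΔU = (3.76)(12.47)(521 − 410) = 5205 J.

ΔU ≈ 5.20 kJ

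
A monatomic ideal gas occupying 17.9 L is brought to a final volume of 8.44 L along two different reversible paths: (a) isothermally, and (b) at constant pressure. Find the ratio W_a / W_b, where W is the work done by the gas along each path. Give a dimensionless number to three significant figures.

W_a / W_b ≈ 1.42

Path (a) isothermal: W = P₁V₁ ln(V₂/V₁) → W_a/(P₁V₁) = -0.7518.
Path (b) isobaric: W = P₁(V₂ − V₁) → W_b/(P₁V₁) = -0.5285.
W_a / W_b = -0.7518 / -0.5285 = 1.423.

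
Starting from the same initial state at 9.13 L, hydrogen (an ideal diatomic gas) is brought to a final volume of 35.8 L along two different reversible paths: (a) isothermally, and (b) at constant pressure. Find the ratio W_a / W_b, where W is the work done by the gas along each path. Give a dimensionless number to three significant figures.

W_a / W_b ≈ 0.468

Path (a) isothermal: W = P₁V₁ ln(V₂/V₁) → W_a/(P₁V₁) = 1.366.
Path (b) isobaric: W = P₁(V₂ − V₁) → W_b/(P₁V₁) = 2.921.
W_a / W_b = 1.366 / 2.921 = 0.4678.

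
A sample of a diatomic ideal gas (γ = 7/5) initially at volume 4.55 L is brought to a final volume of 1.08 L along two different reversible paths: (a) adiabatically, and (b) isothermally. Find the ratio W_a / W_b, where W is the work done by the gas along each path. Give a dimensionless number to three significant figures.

W_a / W_b ≈ 1.35

Path (a) adiabatic: W = P₁V₁(1 − (V₁/V₂)^(γ−1))/(γ−1) → W_a/(P₁V₁) = -1.944.
Path (b) isothermal: W = P₁V₁ ln(V₂/V₁) → W_b/(P₁V₁) = -1.438.
W_a / W_b = -1.944 / -1.438 = 1.352.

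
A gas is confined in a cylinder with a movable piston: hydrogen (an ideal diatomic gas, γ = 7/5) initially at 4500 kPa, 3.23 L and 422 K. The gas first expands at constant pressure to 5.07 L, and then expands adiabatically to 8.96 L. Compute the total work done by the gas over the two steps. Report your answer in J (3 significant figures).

Step 1 (isobaric): W = PΔV = (4500 kPa)(5.07 − 3.23 L) = 8280 J.
After step 1: P = 4500 kPa, V = 5.07 L, T = 662.4 K.
Step 2 (adiabatic): W = (P₁V₁ − P₂V₂)/(γ−1) = (22815 − 18168)/0.4 = 11618 J.
W_total = 8280 + 11618 = 19898 J.

W_total ≈ 19900 J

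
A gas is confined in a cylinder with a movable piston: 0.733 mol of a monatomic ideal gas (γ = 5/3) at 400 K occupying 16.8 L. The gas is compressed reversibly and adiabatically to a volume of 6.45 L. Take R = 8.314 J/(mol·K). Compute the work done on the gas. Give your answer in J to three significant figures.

Adiabatic: TV^(γ−1) = const with γ = 5/3.
T₂ = T₁ (V₁/V₂)^(γ−1) = 400 × (16.8/6.45)^0.667 = 400 × 1.893 = 757.2 K.
W_by = nCᵥ(T₁ − T₂) = (0.733)(12.47)(400 − 757.2) = -3266 J.
Work on gas = −W_by = 3266 J.

W ≈ 3270 J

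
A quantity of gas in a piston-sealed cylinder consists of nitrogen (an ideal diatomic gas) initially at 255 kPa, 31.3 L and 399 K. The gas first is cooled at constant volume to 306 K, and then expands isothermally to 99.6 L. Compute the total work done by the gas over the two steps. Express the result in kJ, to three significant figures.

W_total ≈ 7.09 kJ

Step 1 (isochoric): W = 0 (constant volume).
After step 1: P = 195.6 kPa (V unchanged).
Step 2 (isothermal): W = P₁V₁ ln(V₂/V₁) = (6121) ln(99.6/31.3) = 7086 J.
W_total = 0 + 7086 = 7086 J.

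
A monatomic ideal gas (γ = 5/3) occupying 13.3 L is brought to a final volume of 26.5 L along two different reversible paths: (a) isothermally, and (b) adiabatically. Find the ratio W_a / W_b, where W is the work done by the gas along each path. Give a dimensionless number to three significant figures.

W_a / W_b ≈ 1.25

Path (a) isothermal: W = P₁V₁ ln(V₂/V₁) → W_a/(P₁V₁) = 0.6894.
Path (b) adiabatic: W = P₁V₁(1 − (V₁/V₂)^(γ−1))/(γ−1) → W_b/(P₁V₁) = 0.5527.
W_a / W_b = 0.6894 / 0.5527 = 1.247.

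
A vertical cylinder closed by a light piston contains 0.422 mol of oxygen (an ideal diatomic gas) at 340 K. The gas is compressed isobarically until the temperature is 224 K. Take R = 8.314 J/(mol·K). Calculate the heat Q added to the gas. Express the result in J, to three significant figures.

Isobaric: W = nRΔT = (0.422)(8.314)(-116) = -407 J.
ΔU = nCᵥΔT with Cᵥ = 5R/2: ΔU = (0.422)(20.79)(-116) = -1017 J.
Q = ΔU + W = -1017 − 407 = -1424 J.

Q ≈ -1420 J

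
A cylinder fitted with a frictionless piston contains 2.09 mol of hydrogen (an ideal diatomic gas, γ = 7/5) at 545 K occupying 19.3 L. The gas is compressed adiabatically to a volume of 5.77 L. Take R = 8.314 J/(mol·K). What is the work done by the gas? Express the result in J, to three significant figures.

W ≈ -14700 J

Adiabatic: TV^(γ−1) = const with γ = 7/5.
T₂ = T₁ (V₁/V₂)^(γ−1) = 545 × (19.3/5.77)^0.4 = 545 × 1.621 = 883.4 K.
W_by = nCᵥ(T₁ − T₂) = (2.09)(20.79)(545 − 883.4) = -14700 J.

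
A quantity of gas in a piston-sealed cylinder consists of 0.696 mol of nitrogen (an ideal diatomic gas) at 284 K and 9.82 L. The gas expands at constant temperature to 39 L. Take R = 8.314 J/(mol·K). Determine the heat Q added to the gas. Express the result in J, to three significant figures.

Q ≈ 2270 J

Isothermal ⇒ ΔU = 0, so Q = W = nRT ln(V₂/V₁).
Q = (0.696)(8.314)(284) ln(39/9.82) = 1643 × 1.379 = 2266 J.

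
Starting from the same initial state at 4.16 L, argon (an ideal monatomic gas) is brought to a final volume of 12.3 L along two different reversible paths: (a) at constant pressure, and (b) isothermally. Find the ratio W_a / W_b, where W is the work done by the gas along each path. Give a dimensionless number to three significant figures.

Path (a) isobaric: W = P₁(V₂ − V₁) → W_a/(P₁V₁) = 1.957.
Path (b) isothermal: W = P₁V₁ ln(V₂/V₁) → W_b/(P₁V₁) = 1.084.
W_a / W_b = 1.957 / 1.084 = 1.805.

W_a / W_b ≈ 1.80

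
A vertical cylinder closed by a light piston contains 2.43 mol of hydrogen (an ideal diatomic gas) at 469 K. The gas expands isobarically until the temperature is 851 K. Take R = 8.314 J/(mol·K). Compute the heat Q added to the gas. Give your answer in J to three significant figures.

Q ≈ 27000 J

Isobaric: W = nRΔT = (2.43)(8.314)(382) = 7718 J.
ΔU = nCᵥΔT with Cᵥ = 5R/2: ΔU = (2.43)(20.79)(382) = 19294 J.
Q = ΔU + W = 19294 + 7718 = 27011 J.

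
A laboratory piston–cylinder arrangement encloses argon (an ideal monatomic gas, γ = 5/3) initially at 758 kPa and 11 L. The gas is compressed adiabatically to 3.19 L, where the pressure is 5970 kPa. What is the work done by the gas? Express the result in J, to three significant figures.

W ≈ -16100 J

Adiabatic: W = (P₁V₁ − P₂V₂)/(γ − 1) with γ = 5/3.
P₁V₁ = 8338 J, P₂V₂ = 19044 J.
W = (8338 − 19044) / 0.6667 = -16059 J.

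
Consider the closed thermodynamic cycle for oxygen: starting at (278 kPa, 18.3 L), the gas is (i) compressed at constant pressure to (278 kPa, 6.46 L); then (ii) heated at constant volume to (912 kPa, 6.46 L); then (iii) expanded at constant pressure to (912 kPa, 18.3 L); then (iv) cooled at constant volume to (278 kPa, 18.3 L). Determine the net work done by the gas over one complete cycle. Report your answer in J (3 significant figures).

Constant-volume legs do no work.
W(i) = (278)(6.46 − 18.3) = -3292 J; W(iii) = (912)(18.3 − 6.46) = 10798 J.
W_net = -3292 + 10798 = 7507 J (the clockwise enclosed area).

W_net ≈ 7510 J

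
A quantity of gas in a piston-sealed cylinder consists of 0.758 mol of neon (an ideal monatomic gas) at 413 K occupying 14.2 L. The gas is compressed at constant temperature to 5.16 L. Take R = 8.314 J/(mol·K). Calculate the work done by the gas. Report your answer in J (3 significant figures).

W ≈ -2630 J

Isothermal: W = nRT ln(V₂/V₁).
W = (0.758)(8.314)(413) × ln(5.16/14.2)
  = 2603 × -1.012
W_by_gas = -2635 J.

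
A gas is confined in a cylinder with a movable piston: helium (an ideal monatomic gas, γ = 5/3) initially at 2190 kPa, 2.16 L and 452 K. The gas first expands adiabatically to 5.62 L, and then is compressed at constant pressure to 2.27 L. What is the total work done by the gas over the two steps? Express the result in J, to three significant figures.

Step 1 (adiabatic): W = (P₁V₁ − P₂V₂)/(γ−1) = (4730 − 2501)/0.667 = 3345 J.
After step 1: P = 444.9 kPa, V = 5.62 L, T = 238.9 K.
Step 2 (isobaric): W = PΔV = (444.9 kPa)(2.27 − 5.62 L) = -1491 J.
W_total = 3345 − 1491 = 1854 J.

W_total ≈ 1850 J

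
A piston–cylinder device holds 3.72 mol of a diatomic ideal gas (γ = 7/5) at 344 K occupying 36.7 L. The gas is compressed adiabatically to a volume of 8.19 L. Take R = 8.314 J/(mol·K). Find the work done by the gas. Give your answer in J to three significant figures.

W ≈ -21900 J

Adiabatic: TV^(γ−1) = const with γ = 7/5.
T₂ = T₁ (V₁/V₂)^(γ−1) = 344 × (36.7/8.19)^0.4 = 344 × 1.822 = 626.8 K.
W_by = nCᵥ(T₁ − T₂) = (3.72)(20.79)(344 − 626.8) = -21864 J.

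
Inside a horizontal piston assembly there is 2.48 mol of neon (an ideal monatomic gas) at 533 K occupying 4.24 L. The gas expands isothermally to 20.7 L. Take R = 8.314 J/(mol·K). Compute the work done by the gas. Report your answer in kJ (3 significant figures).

W ≈ 17.4 kJ

Isothermal: W = nRT ln(V₂/V₁).
W = (2.48)(8.314)(533) × ln(20.7/4.24)
  = 10990 × 1.586
W_by_gas = 17425 J.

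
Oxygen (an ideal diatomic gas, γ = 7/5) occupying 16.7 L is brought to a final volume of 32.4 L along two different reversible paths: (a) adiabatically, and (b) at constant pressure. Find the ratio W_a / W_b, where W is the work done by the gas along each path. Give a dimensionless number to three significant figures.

Path (a) adiabatic: W = P₁V₁(1 − (V₁/V₂)^(γ−1))/(γ−1) → W_a/(P₁V₁) = 0.5822.
Path (b) isobaric: W = P₁(V₂ − V₁) → W_b/(P₁V₁) = 0.9401.
W_a / W_b = 0.5822 / 0.9401 = 0.6193.

W_a / W_b ≈ 0.619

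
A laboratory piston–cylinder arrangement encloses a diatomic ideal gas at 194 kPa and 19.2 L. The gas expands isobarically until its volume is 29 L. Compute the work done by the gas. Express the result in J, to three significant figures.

Isobaric: W = P ΔV.
W = (194 kPa)(29 − 19.2 L) = (194)(9.8) = 1901 J.

W ≈ 1900 J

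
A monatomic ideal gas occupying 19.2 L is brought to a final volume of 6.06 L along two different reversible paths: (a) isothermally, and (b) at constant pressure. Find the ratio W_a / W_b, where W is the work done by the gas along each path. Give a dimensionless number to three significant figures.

Path (a) isothermal: W = P₁V₁ ln(V₂/V₁) → W_a/(P₁V₁) = -1.153.
Path (b) isobaric: W = P₁(V₂ − V₁) → W_b/(P₁V₁) = -0.6844.
W_a / W_b = -1.153 / -0.6844 = 1.685.

W_a / W_b ≈ 1.69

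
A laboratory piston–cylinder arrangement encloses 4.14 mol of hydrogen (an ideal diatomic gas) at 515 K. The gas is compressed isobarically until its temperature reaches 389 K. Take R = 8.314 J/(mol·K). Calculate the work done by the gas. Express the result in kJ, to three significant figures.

Isobaric: W = P ΔV = nR ΔT.
W = (4.14)(8.314)(389 − 515) = -4337 J.

W ≈ -4.34 kJ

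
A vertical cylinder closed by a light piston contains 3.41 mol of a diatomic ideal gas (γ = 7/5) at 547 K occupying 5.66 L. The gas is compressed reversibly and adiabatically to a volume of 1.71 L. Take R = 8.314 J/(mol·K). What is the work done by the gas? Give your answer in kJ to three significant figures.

Adiabatic: TV^(γ−1) = const with γ = 7/5.
T₂ = T₁ (V₁/V₂)^(γ−1) = 547 × (5.66/1.71)^0.4 = 547 × 1.614 = 882.9 K.
W_by = nCᵥ(T₁ − T₂) = (3.41)(20.79)(547 − 882.9) = -23808 J.

W ≈ -23.8 kJ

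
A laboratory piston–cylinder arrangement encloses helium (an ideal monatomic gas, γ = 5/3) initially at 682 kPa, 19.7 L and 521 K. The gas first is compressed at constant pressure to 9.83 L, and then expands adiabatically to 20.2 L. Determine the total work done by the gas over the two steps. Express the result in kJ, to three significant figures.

Step 1 (isobaric): W = PΔV = (682 kPa)(9.83 − 19.7 L) = -6731 J.
After step 1: P = 682 kPa, V = 9.83 L, T = 260 K.
Step 2 (adiabatic): W = (P₁V₁ − P₂V₂)/(γ−1) = (6704 − 4148)/0.667 = 3835 J.
W_total = -6731 + 3835 = -2897 J.

W_total ≈ -2.90 kJ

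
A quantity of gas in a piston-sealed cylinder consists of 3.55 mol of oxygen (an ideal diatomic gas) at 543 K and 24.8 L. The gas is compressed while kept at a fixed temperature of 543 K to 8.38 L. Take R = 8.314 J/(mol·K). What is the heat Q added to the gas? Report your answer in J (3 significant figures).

Isothermal ⇒ ΔU = 0, so Q = W = nRT ln(V₂/V₁).
Q = (3.55)(8.314)(543) ln(8.38/24.8) = 16026 × -1.085 = -17389 J.

Q ≈ -17400 J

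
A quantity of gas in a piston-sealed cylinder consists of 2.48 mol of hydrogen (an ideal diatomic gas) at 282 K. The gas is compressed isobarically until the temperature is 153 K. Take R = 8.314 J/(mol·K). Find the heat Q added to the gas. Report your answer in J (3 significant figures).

Isobaric: W = nRΔT = (2.48)(8.314)(-129) = -2660 J.
ΔU = nCᵥΔT with Cᵥ = 5R/2: ΔU = (2.48)(20.79)(-129) = -6650 J.
Q = ΔU + W = -6650 − 2660 = -9309 J.

Q ≈ -9310 J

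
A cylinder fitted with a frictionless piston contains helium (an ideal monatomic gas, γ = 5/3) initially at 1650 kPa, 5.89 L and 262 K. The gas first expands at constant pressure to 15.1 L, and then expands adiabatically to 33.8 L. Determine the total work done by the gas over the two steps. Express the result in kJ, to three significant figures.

W_total ≈ 30.7 kJ

Step 1 (isobaric): W = PΔV = (1650 kPa)(15.1 − 5.89 L) = 15197 J.
After step 1: P = 1650 kPa, V = 15.1 L, T = 671.7 K.
Step 2 (adiabatic): W = (P₁V₁ − P₂V₂)/(γ−1) = (24915 − 14560)/0.667 = 15532 J.
W_total = 15197 + 15532 = 30729 J.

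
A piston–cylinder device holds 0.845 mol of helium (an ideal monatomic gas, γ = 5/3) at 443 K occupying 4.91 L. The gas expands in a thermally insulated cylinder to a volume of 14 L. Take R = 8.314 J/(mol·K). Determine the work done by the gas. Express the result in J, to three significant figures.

W ≈ 2350 J

Adiabatic: TV^(γ−1) = const with γ = 5/3.
T₂ = T₁ (V₁/V₂)^(γ−1) = 443 × (4.91/14)^0.667 = 443 × 0.4973 = 220.3 K.
W_by = nCᵥ(T₁ − T₂) = (0.845)(12.47)(443 − 220.3) = 2347 J.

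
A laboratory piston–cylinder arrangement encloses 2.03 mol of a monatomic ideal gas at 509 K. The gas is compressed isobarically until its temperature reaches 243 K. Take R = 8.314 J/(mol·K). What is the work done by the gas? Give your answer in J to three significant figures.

Isobaric: W = P ΔV = nR ΔT.
W = (2.03)(8.314)(243 − 509) = -4489 J.

W ≈ -4490 J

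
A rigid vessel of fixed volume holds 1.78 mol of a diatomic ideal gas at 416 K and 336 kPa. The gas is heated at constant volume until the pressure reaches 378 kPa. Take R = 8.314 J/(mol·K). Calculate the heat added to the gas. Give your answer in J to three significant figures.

Q ≈ 1920 J

Constant volume ⇒ W = 0, so Q = ΔU = nCᵥΔT with Cᵥ = 5R/2 = 20.79 J/(mol·K).
At constant V, T₂/T₁ = P₂/P₁ ⇒ ΔT = T₁(P₂/P₁ − 1) = 416·(378/336 − 1) = 52 K.
ΔU = (1.78)(20.79)(52) = 1924 J.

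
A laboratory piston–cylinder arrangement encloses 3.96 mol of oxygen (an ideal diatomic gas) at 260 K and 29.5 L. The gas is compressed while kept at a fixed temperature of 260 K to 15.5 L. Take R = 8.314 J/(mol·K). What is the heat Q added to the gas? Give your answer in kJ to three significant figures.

Isothermal ⇒ ΔU = 0, so Q = W = nRT ln(V₂/V₁).
Q = (3.96)(8.314)(260) ln(15.5/29.5) = 8560 × -0.6436 = -5509 J.

Q ≈ -5.51 kJ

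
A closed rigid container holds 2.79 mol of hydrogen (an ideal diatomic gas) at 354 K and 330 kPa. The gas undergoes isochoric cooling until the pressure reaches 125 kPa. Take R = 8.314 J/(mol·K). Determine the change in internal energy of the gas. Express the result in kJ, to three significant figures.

ΔU ≈ -12.8 kJ

Constant volume ⇒ W = 0, so Q = ΔU = nCᵥΔT with Cᵥ = 5R/2 = 20.79 J/(mol·K).
At constant V, T₂/T₁ = P₂/P₁ ⇒ ΔT = T₁(P₂/P₁ − 1) = 354·(125/330 − 1) = -219.9 K.
ΔU = (2.79)(20.79)(-219.9) = -12753 J.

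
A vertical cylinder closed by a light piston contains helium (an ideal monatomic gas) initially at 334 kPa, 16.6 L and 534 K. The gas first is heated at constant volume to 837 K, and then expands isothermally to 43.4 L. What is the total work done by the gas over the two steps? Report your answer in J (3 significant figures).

Step 1 (isochoric): W = 0 (constant volume).
After step 1: P = 523.5 kPa (V unchanged).
Step 2 (isothermal): W = P₁V₁ ln(V₂/V₁) = (8690) ln(43.4/16.6) = 8352 J.
W_total = 0 + 8352 = 8352 J.

W_total ≈ 8350 J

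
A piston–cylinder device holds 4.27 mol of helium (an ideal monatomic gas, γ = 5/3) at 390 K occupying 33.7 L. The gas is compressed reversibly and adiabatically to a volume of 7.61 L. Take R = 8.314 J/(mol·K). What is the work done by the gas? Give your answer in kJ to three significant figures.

W ≈ -35.2 kJ

Adiabatic: TV^(γ−1) = const with γ = 5/3.
T₂ = T₁ (V₁/V₂)^(γ−1) = 390 × (33.7/7.61)^0.667 = 390 × 2.697 = 1052 K.
W_by = nCᵥ(T₁ − T₂) = (4.27)(12.47)(390 − 1052) = -35237 J.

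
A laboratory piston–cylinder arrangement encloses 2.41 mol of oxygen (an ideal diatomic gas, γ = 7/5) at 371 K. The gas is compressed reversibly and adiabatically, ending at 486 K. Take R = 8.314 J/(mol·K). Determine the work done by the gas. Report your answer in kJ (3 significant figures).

Adiabatic ⇒ Q = 0, so W_by = −ΔU = nCᵥ(T₁ − T₂).
Cᵥ = 5R/2 = 20.79 J/(mol·K).
W = (2.41)(20.79)(371 − 486) = -5761 J.

W ≈ -5.76 kJ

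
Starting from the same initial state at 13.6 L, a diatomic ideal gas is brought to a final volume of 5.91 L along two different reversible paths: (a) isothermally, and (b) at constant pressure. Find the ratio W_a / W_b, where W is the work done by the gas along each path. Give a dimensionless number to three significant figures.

Path (a) isothermal: W = P₁V₁ ln(V₂/V₁) → W_a/(P₁V₁) = -0.8334.
Path (b) isobaric: W = P₁(V₂ − V₁) → W_b/(P₁V₁) = -0.5654.
W_a / W_b = -0.8334 / -0.5654 = 1.474.

W_a / W_b ≈ 1.47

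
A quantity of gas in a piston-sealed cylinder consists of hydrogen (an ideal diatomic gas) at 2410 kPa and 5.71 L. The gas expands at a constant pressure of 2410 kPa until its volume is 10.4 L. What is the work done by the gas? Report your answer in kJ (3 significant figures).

W ≈ 11.3 kJ

Isobaric: W = P ΔV.
W = (2410 kPa)(10.4 − 5.71 L) = (2410)(4.69) = 11303 J.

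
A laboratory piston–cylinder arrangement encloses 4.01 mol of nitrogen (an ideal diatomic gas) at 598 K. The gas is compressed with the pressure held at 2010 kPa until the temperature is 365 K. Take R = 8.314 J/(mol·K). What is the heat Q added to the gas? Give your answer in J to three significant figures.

Q ≈ -27200 J

Isobaric: W = nRΔT = (4.01)(8.314)(-233) = -7768 J.
ΔU = nCᵥΔT with Cᵥ = 5R/2: ΔU = (4.01)(20.79)(-233) = -19420 J.
Q = ΔU + W = -19420 − 7768 = -27188 J.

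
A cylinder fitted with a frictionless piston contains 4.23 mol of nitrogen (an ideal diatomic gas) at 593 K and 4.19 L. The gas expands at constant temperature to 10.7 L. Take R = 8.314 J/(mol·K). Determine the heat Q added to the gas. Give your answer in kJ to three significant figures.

Q ≈ 19.6 kJ

Isothermal ⇒ ΔU = 0, so Q = W = nRT ln(V₂/V₁).
Q = (4.23)(8.314)(593) ln(10.7/4.19) = 20855 × 0.9375 = 19552 J.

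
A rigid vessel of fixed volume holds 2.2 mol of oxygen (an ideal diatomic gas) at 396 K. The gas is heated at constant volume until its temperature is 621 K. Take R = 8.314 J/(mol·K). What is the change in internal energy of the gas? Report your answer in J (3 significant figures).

Constant volume ⇒ W = 0, so Q = ΔU = nCᵥΔT with Cᵥ = 5R/2 = 20.79 J/(mol·K).
ΔU = (2.2)(20.79)(621 − 396) = 10289 J.

ΔU ≈ 10300 J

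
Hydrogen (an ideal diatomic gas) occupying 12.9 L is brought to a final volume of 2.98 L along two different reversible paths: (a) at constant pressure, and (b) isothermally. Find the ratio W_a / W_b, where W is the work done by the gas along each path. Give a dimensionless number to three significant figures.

W_a / W_b ≈ 0.525

Path (a) isobaric: W = P₁(V₂ − V₁) → W_a/(P₁V₁) = -0.769.
Path (b) isothermal: W = P₁V₁ ln(V₂/V₁) → W_b/(P₁V₁) = -1.465.
W_a / W_b = -0.769 / -1.465 = 0.5248.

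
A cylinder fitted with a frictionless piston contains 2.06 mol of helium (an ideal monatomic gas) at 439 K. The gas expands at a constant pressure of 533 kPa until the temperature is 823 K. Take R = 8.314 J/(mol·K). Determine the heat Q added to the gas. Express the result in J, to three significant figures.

Isobaric: W = nRΔT = (2.06)(8.314)(384) = 6577 J.
ΔU = nCᵥΔT with Cᵥ = 3R/2: ΔU = (2.06)(12.47)(384) = 9865 J.
Q = ΔU + W = 9865 + 6577 = 16442 J.

Q ≈ 16400 J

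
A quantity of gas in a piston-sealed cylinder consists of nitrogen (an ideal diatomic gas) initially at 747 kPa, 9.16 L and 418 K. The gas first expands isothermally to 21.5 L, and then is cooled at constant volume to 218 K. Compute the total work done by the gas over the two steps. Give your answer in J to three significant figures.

Step 1 (isothermal): W = P₁V₁ ln(V₂/V₁) = (6843) ln(21.5/9.16) = 5838 J.
Step 2 (isochoric): W = 0 (constant volume).
W_total = 5838 + 0 = 5838 J.

W_total ≈ 5840 J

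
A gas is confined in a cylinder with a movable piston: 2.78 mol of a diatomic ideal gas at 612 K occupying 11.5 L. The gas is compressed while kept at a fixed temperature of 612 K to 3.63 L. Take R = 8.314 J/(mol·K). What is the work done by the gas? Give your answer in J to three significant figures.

Isothermal: W = nRT ln(V₂/V₁).
W = (2.78)(8.314)(612) × ln(3.63/11.5)
  = 14145 × -1.153
W_by_gas = -16311 J.

W ≈ -16300 J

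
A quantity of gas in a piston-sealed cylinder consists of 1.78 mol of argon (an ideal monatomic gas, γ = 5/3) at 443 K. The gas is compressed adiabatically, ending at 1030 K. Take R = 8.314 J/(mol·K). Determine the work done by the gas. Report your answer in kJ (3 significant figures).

W ≈ -13.0 kJ

Adiabatic ⇒ Q = 0, so W_by = −ΔU = nCᵥ(T₁ − T₂).
Cᵥ = 3R/2 = 12.47 J/(mol·K).
W = (1.78)(12.47)(443 − 1030) = -13030 J.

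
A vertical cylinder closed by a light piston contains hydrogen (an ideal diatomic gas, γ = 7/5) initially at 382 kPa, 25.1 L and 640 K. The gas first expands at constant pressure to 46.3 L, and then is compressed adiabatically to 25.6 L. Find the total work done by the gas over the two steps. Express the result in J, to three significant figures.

Step 1 (isobaric): W = PΔV = (382 kPa)(46.3 − 25.1 L) = 8098 J.
After step 1: P = 382 kPa, V = 46.3 L, T = 1181 K.
Step 2 (adiabatic): W = (P₁V₁ − P₂V₂)/(γ−1) = (17687 − 22417)/0.4 = -11826 J.
W_total = 8098 − 11826 = -3728 J.

W_total ≈ -3730 J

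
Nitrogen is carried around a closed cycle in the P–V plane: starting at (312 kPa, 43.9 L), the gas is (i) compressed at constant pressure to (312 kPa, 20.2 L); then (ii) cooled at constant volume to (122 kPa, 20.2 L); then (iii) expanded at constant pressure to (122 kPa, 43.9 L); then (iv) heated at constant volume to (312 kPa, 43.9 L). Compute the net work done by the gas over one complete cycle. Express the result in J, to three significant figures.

W_net ≈ -4500 J

Constant-volume legs do no work.
W(i) = (312)(20.2 − 43.9) = -7394 J; W(iii) = (122)(43.9 − 20.2) = 2891 J.
W_net = -7394 + 2891 = -4503 J (the counter-clockwise enclosed area).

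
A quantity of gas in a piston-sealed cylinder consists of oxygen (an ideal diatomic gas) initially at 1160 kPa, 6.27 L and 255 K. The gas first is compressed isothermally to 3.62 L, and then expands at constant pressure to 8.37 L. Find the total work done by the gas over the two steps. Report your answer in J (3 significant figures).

Step 1 (isothermal): W = P₁V₁ ln(V₂/V₁) = (7273) ln(3.62/6.27) = -3995 J.
After step 1: P = 2009 kPa, V = 3.62 L, T = 255 K.
Step 2 (isobaric): W = PΔV = (2009 kPa)(8.37 − 3.62 L) = 9544 J.
W_total = -3995 + 9544 = 5548 J.

W_total ≈ 5550 J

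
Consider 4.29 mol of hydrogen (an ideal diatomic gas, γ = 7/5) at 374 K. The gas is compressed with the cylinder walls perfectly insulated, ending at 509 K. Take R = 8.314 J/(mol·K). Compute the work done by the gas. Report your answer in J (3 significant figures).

Adiabatic ⇒ Q = 0, so W_by = −ΔU = nCᵥ(T₁ − T₂).
Cᵥ = 5R/2 = 20.79 J/(mol·K).
W = (4.29)(20.79)(374 − 509) = -12038 J.

W ≈ -12000 J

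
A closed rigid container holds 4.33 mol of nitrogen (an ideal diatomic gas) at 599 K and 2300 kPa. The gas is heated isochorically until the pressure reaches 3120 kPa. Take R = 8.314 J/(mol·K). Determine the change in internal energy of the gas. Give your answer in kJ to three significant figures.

Constant volume ⇒ W = 0, so Q = ΔU = nCᵥΔT with Cᵥ = 5R/2 = 20.79 J/(mol·K).
At constant V, T₂/T₁ = P₂/P₁ ⇒ ΔT = T₁(P₂/P₁ − 1) = 599·(3120/2300 − 1) = 213.6 K.
ΔU = (4.33)(20.79)(213.6) = 19220 J.

ΔU ≈ 19.2 kJ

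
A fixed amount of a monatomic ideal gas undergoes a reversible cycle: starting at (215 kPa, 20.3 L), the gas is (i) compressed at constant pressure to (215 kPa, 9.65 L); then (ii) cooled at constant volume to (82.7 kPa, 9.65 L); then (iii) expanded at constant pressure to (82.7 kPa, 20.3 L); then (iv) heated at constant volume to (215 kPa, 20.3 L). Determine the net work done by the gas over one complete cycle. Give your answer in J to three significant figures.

Constant-volume legs do no work.
W(i) = (215)(9.65 − 20.3) = -2290 J; W(iii) = (82.7)(20.3 − 9.65) = 880.8 J.
W_net = -2290 + 880.8 = -1409 J (the counter-clockwise enclosed area).

W_net ≈ -1410 J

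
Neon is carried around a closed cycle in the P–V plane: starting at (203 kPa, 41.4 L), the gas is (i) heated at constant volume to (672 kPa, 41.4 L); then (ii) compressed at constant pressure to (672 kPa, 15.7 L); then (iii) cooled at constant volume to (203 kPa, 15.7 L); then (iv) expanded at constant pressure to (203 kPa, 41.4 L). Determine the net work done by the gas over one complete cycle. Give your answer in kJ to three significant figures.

Constant-volume legs do no work.
W(ii) = (672)(15.7 − 41.4) = -17270 J; W(iv) = (203)(41.4 − 15.7) = 5217 J.
W_net = -17270 + 5217 = -12053 J (the counter-clockwise enclosed area).

W_net ≈ -12.1 kJ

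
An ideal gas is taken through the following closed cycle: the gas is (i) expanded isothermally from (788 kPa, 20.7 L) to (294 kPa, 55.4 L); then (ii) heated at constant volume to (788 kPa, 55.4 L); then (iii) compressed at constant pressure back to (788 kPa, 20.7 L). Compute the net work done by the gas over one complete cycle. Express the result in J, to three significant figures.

Leg (i): W = PᵢVᵢ ln(V_f/Vᵢ) = (16312) ln(55.4/20.7) = 16058 J.
Leg (ii): W = 0.
Leg (iii): W = PΔV = (788)(20.7 − 55.4) = -27344 J.
W_net = 16058 − 27344 = -11286 J.

W_net ≈ -11300 J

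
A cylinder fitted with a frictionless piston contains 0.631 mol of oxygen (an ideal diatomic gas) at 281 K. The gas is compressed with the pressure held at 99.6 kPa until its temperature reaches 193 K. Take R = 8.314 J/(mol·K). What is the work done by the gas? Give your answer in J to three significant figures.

W ≈ -462 J

Isobaric: W = P ΔV = nR ΔT.
W = (0.631)(8.314)(193 − 281) = -461.7 J.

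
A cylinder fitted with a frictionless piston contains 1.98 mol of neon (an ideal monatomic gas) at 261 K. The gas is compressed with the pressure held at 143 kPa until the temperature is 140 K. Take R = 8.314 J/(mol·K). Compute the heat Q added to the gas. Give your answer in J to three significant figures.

Isobaric: W = nRΔT = (1.98)(8.314)(-121) = -1992 J.
ΔU = nCᵥΔT with Cᵥ = 3R/2: ΔU = (1.98)(12.47)(-121) = -2988 J.
Q = ΔU + W = -2988 − 1992 = -4980 J.

Q ≈ -4980 J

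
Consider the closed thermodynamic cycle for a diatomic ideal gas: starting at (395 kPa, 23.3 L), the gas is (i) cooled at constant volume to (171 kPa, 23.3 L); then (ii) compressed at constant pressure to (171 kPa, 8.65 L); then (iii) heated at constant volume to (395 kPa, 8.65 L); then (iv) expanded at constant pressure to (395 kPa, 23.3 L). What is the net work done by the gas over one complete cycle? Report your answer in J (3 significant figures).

W_net ≈ 3280 J

Constant-volume legs do no work.
W(ii) = (171)(8.65 − 23.3) = -2505 J; W(iv) = (395)(23.3 − 8.65) = 5787 J.
W_net = -2505 + 5787 = 3282 J (the clockwise enclosed area).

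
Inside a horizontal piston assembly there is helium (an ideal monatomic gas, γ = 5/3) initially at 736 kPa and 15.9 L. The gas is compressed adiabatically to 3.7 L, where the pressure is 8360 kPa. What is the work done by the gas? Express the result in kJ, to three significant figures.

Adiabatic: W = (P₁V₁ − P₂V₂)/(γ − 1) with γ = 5/3.
P₁V₁ = 11702 J, P₂V₂ = 30932 J.
W = (11702 − 30932) / 0.6667 = -28844 J.

W ≈ -28.8 kJ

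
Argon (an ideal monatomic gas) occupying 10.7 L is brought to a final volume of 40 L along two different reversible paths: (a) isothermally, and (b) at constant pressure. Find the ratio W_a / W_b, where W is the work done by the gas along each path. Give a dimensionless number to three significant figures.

W_a / W_b ≈ 0.482

Path (a) isothermal: W = P₁V₁ ln(V₂/V₁) → W_a/(P₁V₁) = 1.319.
Path (b) isobaric: W = P₁(V₂ − V₁) → W_b/(P₁V₁) = 2.738.
W_a / W_b = 1.319 / 2.738 = 0.4815.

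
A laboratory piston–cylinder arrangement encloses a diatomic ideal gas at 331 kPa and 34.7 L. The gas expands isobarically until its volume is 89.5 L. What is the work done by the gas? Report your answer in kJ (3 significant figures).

Isobaric: W = P ΔV.
W = (331 kPa)(89.5 − 34.7 L) = (331)(54.8) = 18139 J.

W ≈ 18.1 kJ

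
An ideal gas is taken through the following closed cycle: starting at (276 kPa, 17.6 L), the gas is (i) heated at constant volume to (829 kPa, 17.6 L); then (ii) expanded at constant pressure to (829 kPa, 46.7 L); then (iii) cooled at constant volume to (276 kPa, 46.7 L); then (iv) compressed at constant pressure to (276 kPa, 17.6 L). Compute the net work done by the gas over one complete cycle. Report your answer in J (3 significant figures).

Constant-volume legs do no work.
W(ii) = (829)(46.7 − 17.6) = 24124 J; W(iv) = (276)(17.6 − 46.7) = -8032 J.
W_net = 24124 − 8032 = 16092 J (the clockwise enclosed area).

W_net ≈ 16100 J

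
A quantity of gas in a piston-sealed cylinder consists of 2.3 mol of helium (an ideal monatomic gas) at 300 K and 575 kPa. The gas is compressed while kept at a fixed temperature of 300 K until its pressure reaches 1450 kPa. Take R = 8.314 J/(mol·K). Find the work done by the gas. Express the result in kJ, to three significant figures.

Isothermal process: W = nRT ln(V₂/V₁) = nRT ln(P₁/P₂).
W = (2.3)(8.314)(300) × ln(575/1450)
  = 5737 × ln(0.3966) = 5737 × -0.9249
W_by_gas = -5306 J.

W ≈ -5.31 kJ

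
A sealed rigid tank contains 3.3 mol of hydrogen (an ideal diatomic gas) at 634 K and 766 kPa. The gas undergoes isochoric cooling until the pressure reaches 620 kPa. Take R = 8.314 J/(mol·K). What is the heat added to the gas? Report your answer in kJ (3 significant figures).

Q ≈ -8.29 kJ

Constant volume ⇒ W = 0, so Q = ΔU = nCᵥΔT with Cᵥ = 5R/2 = 20.79 J/(mol·K).
At constant V, T₂/T₁ = P₂/P₁ ⇒ ΔT = T₁(P₂/P₁ − 1) = 634·(620/766 − 1) = -120.8 K.
ΔU = (3.3)(20.79)(-120.8) = -8289 J.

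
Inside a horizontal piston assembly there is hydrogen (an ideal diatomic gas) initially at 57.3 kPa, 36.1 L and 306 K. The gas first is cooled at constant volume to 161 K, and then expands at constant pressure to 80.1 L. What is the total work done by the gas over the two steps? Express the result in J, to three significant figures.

Step 1 (isochoric): W = 0 (constant volume).
After step 1: P = 30.15 kPa (V unchanged).
Step 2 (isobaric): W = PΔV = (30.15 kPa)(80.1 − 36.1 L) = 1327 J.
W_total = 0 + 1327 = 1327 J.

W_total ≈ 1330 J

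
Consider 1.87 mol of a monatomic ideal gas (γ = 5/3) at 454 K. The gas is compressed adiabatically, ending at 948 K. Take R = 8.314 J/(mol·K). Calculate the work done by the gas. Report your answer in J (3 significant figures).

W ≈ -11500 J

Adiabatic ⇒ Q = 0, so W_by = −ΔU = nCᵥ(T₁ − T₂).
Cᵥ = 3R/2 = 12.47 J/(mol·K).
W = (1.87)(12.47)(454 − 948) = -11520 J.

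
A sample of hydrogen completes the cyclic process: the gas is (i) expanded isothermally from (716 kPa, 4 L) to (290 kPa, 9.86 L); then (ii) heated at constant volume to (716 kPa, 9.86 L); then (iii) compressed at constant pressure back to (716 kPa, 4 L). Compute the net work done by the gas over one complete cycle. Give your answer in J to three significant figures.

W_net ≈ -1610 J

Leg (i): W = PᵢVᵢ ln(V_f/Vᵢ) = (2864) ln(9.86/4) = 2584 J.
Leg (ii): W = 0.
Leg (iii): W = PΔV = (716)(4 − 9.86) = -4196 J.
W_net = 2584 − 4196 = -1612 J.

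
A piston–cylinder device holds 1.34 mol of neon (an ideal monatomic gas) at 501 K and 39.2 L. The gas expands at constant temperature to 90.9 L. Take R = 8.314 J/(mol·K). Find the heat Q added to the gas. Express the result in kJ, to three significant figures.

Q ≈ 4.69 kJ

Isothermal ⇒ ΔU = 0, so Q = W = nRT ln(V₂/V₁).
Q = (1.34)(8.314)(501) ln(90.9/39.2) = 5582 × 0.8411 = 4695 J.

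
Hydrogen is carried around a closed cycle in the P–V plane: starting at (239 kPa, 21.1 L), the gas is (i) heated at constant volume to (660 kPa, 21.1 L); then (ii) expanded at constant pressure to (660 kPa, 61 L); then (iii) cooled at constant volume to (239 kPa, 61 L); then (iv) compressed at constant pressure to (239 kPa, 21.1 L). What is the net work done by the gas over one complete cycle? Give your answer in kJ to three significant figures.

Constant-volume legs do no work.
W(ii) = (660)(61 − 21.1) = 26334 J; W(iv) = (239)(21.1 − 61) = -9536 J.
W_net = 26334 − 9536 = 16798 J (the clockwise enclosed area).

W_net ≈ 16.8 kJ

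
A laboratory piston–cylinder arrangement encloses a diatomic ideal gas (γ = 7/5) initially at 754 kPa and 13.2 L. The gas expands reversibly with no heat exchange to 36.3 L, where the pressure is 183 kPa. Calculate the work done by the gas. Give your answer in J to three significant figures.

Adiabatic: W = (P₁V₁ − P₂V₂)/(γ − 1) with γ = 7/5.
P₁V₁ = 9953 J, P₂V₂ = 6643 J.
W = (9953 − 6643) / 0.4 = 8275 J.

W ≈ 8270 J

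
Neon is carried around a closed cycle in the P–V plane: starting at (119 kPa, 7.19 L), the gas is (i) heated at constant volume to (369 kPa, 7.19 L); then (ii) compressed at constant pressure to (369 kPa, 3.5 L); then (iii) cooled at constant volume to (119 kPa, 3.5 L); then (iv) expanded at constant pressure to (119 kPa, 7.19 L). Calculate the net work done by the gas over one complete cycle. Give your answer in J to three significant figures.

W_net ≈ -922 J

Constant-volume legs do no work.
W(ii) = (369)(3.5 − 7.19) = -1362 J; W(iv) = (119)(7.19 − 3.5) = 439.1 J.
W_net = -1362 + 439.1 = -922.5 J (the counter-clockwise enclosed area).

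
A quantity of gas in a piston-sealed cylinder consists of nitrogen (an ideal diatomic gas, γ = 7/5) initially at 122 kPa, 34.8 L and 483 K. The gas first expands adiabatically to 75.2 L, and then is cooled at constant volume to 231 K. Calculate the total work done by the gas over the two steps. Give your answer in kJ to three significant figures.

Step 1 (adiabatic): W = (P₁V₁ − P₂V₂)/(γ−1) = (4246 − 3119)/0.4 = 2815 J.
Step 2 (isochoric): W = 0 (constant volume).
W_total = 2815 + 0 = 2815 J.

W_total ≈ 2.82 kJ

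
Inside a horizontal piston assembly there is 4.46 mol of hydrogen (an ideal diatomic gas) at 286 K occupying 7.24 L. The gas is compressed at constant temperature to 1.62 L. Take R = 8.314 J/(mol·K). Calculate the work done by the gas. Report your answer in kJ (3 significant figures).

Isothermal: W = nRT ln(V₂/V₁).
W = (4.46)(8.314)(286) × ln(1.62/7.24)
  = 10605 × -1.497
W_by_gas = -15878 J.

W ≈ -15.9 kJ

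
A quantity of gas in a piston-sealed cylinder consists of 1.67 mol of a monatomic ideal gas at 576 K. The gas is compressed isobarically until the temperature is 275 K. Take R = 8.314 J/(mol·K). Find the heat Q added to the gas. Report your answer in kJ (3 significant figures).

Isobaric: W = nRΔT = (1.67)(8.314)(-301) = -4179 J.
ΔU = nCᵥΔT with Cᵥ = 3R/2: ΔU = (1.67)(12.47)(-301) = -6269 J.
Q = ΔU + W = -6269 − 4179 = -10448 J.

Q ≈ -10.4 kJ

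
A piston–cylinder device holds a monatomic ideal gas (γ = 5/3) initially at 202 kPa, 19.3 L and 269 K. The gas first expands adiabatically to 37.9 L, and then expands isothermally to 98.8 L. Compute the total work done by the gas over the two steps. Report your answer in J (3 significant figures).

W_total ≈ 4500 J

Step 1 (adiabatic): W = (P₁V₁ − P₂V₂)/(γ−1) = (3899 − 2486)/0.667 = 2119 J.
After step 1: P = 65.6 kPa, V = 37.9 L, T = 171.5 K.
Step 2 (isothermal): W = P₁V₁ ln(V₂/V₁) = (2486) ln(98.8/37.9) = 2382 J.
W_total = 2119 + 2382 = 4501 J.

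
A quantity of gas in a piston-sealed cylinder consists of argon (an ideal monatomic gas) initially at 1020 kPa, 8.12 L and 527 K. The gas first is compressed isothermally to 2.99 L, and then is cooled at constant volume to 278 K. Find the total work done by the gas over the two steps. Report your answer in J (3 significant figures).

W_total ≈ -8270 J

Step 1 (isothermal): W = P₁V₁ ln(V₂/V₁) = (8282) ln(2.99/8.12) = -8275 J.
Step 2 (isochoric): W = 0 (constant volume).
W_total = -8275 + 0 = -8275 J.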